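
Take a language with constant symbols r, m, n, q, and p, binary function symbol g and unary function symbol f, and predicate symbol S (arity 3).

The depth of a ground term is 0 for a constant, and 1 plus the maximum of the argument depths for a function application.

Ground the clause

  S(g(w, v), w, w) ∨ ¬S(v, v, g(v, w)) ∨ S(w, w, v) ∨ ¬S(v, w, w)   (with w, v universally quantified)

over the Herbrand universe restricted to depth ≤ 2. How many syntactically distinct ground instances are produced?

1600225

Ground terms of depth ≤ 2:
  If N_k denotes the number of depth-≤k ground terms, the 5 constants give N_0 = 5, and each function symbol of arity r contributes N_{k-1}^r new terms at level k: N_k = 5 + N_{k-1}^2 + N_{k-1}.
  N_0 = 5
  N_1 = 5 + 5^2 + 5 = 35
  N_2 = 5 + 35^2 + 35 = 1265
So there are 1265 ground terms available for substitution.
Each of w, v ranges independently over the available ground terms, and distinct assignments produce distinct instances.
Number of ground instances = 1265^2 = 1600225.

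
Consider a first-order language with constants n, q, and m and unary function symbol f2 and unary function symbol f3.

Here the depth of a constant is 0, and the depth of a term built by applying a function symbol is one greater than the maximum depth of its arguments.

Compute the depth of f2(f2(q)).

depth(f2(q)) = 1 + depth(q) = 1 + 0 = 1
depth(f2(f2(q))) = 1 + depth(f2(q)) = 1 + 1 = 2

2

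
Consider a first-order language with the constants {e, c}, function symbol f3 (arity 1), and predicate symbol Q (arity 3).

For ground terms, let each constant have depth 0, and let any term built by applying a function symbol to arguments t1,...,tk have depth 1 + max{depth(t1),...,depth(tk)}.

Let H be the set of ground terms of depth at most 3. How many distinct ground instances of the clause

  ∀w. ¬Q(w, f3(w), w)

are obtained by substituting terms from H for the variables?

8

Ground terms of depth ≤ 3:
  If N_k denotes the number of depth-≤k ground terms, the 2 constants give N_0 = 2, and each function symbol of arity r contributes N_{k-1}^r new terms at level k: N_k = 2 + N_{k-1}.
  N_0 = 2
  N_1 = 2 + 2 = 4
  N_2 = 2 + 4 = 6
  N_3 = 2 + 6 = 8
  Explicitly: e, c, f3(e), f3(c), f3(f3(e)), f3(f3(c)), f3(f3(f3(e))), f3(f3(f3(c))).
So there are 8 ground terms available for substitution.
The variable w ranges independently over the available ground terms, and distinct assignments produce distinct instances.
Number of ground instances = 8.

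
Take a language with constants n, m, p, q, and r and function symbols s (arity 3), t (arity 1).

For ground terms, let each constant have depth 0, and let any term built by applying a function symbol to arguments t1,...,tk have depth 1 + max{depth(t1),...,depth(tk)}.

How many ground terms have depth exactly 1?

Write N_k for the number of ground terms of depth ≤ k. A term of depth ≤ k is either a constant or a function symbol applied to arguments of depth ≤ k−1, so N_k = 5 + N_{k-1}^3 + N_{k-1}.
N_0 = 5
N_1 = 5 + 5^3 + 5 = 135
Terms of depth exactly 1: N_1 − N_0 = 135 − 5 = 130.

130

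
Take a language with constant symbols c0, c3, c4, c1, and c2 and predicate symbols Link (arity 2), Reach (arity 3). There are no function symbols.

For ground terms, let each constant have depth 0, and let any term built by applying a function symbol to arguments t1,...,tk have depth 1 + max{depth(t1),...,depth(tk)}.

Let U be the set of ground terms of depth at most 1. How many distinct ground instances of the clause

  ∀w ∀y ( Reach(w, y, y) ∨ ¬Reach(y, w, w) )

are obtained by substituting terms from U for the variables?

Ground terms of depth ≤ 1:
  With no function symbols every ground term is a constant, so there are exactly 5 ground terms at every depth bound.
  N_0 = 5
  N_1 = 5
  Explicitly: c0, c3, c4, c1, c2.
So there are 5 ground terms available for substitution.
The clause has 2 distinct variables (w, y), each appearing in the body. In the free term algebra distinct substitutions yield syntactically distinct ground instances.
Number of ground instances = 5^2 = 25.

25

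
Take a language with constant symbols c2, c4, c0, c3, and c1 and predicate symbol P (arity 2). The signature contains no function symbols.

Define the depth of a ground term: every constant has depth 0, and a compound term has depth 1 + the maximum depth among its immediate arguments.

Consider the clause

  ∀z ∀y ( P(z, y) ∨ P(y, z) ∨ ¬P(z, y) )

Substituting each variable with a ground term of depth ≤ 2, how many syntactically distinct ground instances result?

25

Ground terms of depth ≤ 2:
  With no function symbols every ground term is a constant, so there are exactly 5 ground terms at every depth bound.
  N_0 = 5
  N_1 = 5
  N_2 = 5
  Explicitly: c2, c4, c0, c3, c1.
So there are 5 ground terms available for substitution.
There are 2 variables to instantiate (z, y), each occurring in at least one literal, so different choices give different ground instances.
Number of ground instances = 5^2 = 25.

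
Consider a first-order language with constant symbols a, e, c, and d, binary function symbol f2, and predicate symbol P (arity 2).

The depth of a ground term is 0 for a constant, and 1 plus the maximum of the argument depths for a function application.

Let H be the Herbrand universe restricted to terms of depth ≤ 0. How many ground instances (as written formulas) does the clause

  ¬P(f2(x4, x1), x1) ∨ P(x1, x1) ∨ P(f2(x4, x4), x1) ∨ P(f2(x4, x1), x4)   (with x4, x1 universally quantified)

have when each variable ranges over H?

Ground terms of depth ≤ 0:
  If N_k denotes the number of depth-≤k ground terms, the 4 constants give N_0 = 4, and each function symbol of arity r contributes N_{k-1}^r new terms at level k: N_k = 4 + N_{k-1}^2.
  N_0 = 4
  Explicitly: a, e, c, d.
So there are 4 ground terms available for substitution.
The clause has 2 distinct variables (x4, x1), each appearing in the body. In the free term algebra distinct substitutions yield syntactically distinct ground instances.
Number of ground instances = 4^2 = 16.

16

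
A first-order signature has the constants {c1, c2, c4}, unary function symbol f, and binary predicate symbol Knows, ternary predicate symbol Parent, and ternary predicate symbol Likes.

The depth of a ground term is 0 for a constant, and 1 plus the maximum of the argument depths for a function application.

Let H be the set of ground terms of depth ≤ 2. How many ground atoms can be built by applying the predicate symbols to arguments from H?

1539

First count ground terms of depth ≤ 2.
Write N_k for the number of ground terms of depth ≤ k. A term of depth ≤ k is either a constant or a function symbol applied to arguments of depth ≤ k−1, so N_k = 3 + N_{k-1}.
N_0 = 3
N_1 = 3 + 3 = 6
N_2 = 3 + 6 = 9
Explicitly: c1, c2, c4, f(c1), f(c2), f(c4), f(f(c1)), f(f(c2)), f(f(c4)).
So |H| = 9.
Each predicate of arity r yields |H|^r ground atoms (one per choice of an r-tuple from H):
  Knows: 9^2 = 81;  Parent: 9^3 = 729;  Likes: 9^3 = 729
Total ground atoms: 81 + 729 + 729 = 1539.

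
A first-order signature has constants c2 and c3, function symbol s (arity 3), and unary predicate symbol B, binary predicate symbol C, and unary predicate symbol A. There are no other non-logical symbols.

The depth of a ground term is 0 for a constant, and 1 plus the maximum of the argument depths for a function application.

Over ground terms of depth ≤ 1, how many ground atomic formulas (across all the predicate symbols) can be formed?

First count ground terms of depth ≤ 1.
Let N_k count ground terms of depth at most k. Each non-constant term of depth ≤ k is some function symbol applied to depth-≤(k−1) arguments, giving N_k = 2 + N_{k-1}^3.
N_0 = 2
N_1 = 2 + 2^3 = 10
Explicitly: c2, c3, s(c2, c2, c2), s(c2, c2, c3), s(c2, c3, c2), s(c2, c3, c3), s(c3, c2, c2), s(c3, c2, c3), s(c3, c3, c2), s(c3, c3, c3).
So |H| = 10.
Each predicate of arity r yields |H|^r ground atoms (one per choice of an r-tuple from H):
  B: 10;  C: 10^2 = 100;  A: 10
Total ground atoms: 10 + 100 + 10 = 120.

120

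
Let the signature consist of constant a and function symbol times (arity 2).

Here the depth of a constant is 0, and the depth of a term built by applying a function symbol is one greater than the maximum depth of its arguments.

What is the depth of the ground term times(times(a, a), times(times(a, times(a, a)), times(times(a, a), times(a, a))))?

depth(times(a, a)) = 1 + max(0, 0) = 1
depth(times(a, times(a, a))) = 1 + max(0, 1) = 2
depth(times(times(a, a), times(a, a))) = 1 + max(1, 1) = 2
depth(times(times(a, times(a, a)), times(times(a, a), times(a, a)))) = 1 + max(2, 2) = 3
depth(times(times(a, a), times(times(a, times(a, a)), times(times(a, a), times(a, a))))) = 1 + max(1, 3) = 4

4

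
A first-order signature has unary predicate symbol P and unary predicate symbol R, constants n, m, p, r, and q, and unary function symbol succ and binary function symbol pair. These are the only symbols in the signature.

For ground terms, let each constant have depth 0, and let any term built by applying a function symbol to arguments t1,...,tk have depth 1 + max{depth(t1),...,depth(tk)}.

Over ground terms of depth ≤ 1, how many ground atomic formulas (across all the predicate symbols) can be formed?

70

First count ground terms of depth ≤ 1.
Let N_k count ground terms of depth at most k. Each non-constant term of depth ≤ k is some function symbol applied to depth-≤(k−1) arguments, giving N_k = 5 + N_{k-1} + N_{k-1}^2.
N_0 = 5
N_1 = 5 + 5 + 5^2 = 35
So |H| = 35.
A ground atom is a predicate applied to a tuple of terms from H, so the count is the sum over predicates of |H|^arity:
  P: 35;  R: 35
Total ground atoms: 35 + 35 = 70.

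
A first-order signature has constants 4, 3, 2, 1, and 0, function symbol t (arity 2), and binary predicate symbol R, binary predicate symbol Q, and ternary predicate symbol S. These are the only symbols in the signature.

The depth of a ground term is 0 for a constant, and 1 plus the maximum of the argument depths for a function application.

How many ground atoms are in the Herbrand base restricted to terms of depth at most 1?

First count ground terms of depth ≤ 1.
If N_k denotes the number of depth-≤k ground terms, the 5 constants give N_0 = 5, and each function symbol of arity r contributes N_{k-1}^r new terms at level k: N_k = 5 + N_{k-1}^2.
N_0 = 5
N_1 = 5 + 5^2 = 30
So |H| = 30.
A ground atom is a predicate applied to a tuple of terms from H, so the count is the sum over predicates of |H|^arity:
  R: 30^2 = 900;  Q: 30^2 = 900;  S: 30^3 = 27000
Total ground atoms: 900 + 900 + 27000 = 28800.

28800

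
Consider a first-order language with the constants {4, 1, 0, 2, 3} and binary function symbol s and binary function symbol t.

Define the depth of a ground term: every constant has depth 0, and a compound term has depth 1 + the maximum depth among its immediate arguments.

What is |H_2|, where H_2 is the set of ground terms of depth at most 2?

6055

Count level by level. With function symbols s/2, t/2, the terms of depth ≤ k are the 5 constants together with each function applied to depth-≤(k−1) tuples, so N_k = 5 + N_{k-1}^2 + N_{k-1}^2.
N_0 = 5
N_1 = 5 + 5^2 + 5^2 = 55
N_2 = 5 + 55^2 + 55^2 = 6055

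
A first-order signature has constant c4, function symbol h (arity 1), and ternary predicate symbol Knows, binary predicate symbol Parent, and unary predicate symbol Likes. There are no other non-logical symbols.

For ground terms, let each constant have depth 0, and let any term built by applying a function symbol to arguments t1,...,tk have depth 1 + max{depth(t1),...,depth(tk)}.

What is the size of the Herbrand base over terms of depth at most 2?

39

First count ground terms of depth ≤ 2.
Write N_k for the number of ground terms of depth ≤ k. A term of depth ≤ k is either a constant or a function symbol applied to arguments of depth ≤ k−1, so N_k = 1 + N_{k-1}.
N_0 = 1
N_1 = 1 + 1 = 2
N_2 = 1 + 2 = 3
Explicitly: c4, h(c4), h(h(c4)).
So |H| = 3.
A ground atom is a predicate applied to a tuple of terms from H, so the count is the sum over predicates of |H|^arity:
  Knows: 3^3 = 27;  Parent: 3^2 = 9;  Likes: 3
Total ground atoms: 27 + 9 + 3 = 39.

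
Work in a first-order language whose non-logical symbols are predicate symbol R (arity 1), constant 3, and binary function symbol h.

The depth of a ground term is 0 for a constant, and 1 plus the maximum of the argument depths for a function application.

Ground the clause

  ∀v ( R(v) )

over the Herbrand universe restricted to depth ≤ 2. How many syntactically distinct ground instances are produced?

5

Ground terms of depth ≤ 2:
  Count level by level. With function symbols h/2, the terms of depth ≤ k are the 1 constant together with each function applied to depth-≤(k−1) tuples, so N_k = 1 + N_{k-1}^2.
  N_0 = 1
  N_1 = 1 + 1^2 = 2
  N_2 = 1 + 2^2 = 5
  Explicitly: 3, h(3, 3), h(3, h(3, 3)), h(h(3, 3), 3), h(h(3, 3), h(3, 3)).
So there are 5 ground terms available for substitution.
The body mentions the single quantified variable v; since ground terms form a free algebra, no two substitutions collapse to the same formula.
Number of ground instances = 5.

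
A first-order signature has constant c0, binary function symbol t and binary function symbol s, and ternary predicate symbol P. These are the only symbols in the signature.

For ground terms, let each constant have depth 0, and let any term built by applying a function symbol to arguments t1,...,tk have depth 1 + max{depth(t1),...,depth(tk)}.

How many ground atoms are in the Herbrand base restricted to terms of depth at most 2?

6859

First count ground terms of depth ≤ 2.
Let N_k = |{terms of depth ≤ k}|. Then N_0 = 1 and N_k = 1 + N_{k-1}^2 + N_{k-1}^2 for k ≥ 1 (one summand per function symbol, arity giving the exponent).
N_0 = 1
N_1 = 1 + 1^2 + 1^2 = 3
N_2 = 1 + 3^2 + 3^2 = 19
So |H| = 19.
Each predicate of arity r yields |H|^r ground atoms (one per choice of an r-tuple from H):
  P: 19^3 = 6859
Total ground atoms: 6859.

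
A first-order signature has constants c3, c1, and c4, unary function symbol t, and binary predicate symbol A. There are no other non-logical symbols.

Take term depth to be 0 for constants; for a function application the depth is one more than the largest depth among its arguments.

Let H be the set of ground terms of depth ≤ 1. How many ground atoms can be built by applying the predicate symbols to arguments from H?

First count ground terms of depth ≤ 1.
Let N_k = |{terms of depth ≤ k}|. Then N_0 = 3 and N_k = 3 + N_{k-1} for k ≥ 1 (one summand per function symbol, arity giving the exponent).
N_0 = 3
N_1 = 3 + 3 = 6
So |H| = 6.
Each predicate of arity r yields |H|^r ground atoms (one per choice of an r-tuple from H):
  A: 6^2 = 36
Total ground atoms: 36.

36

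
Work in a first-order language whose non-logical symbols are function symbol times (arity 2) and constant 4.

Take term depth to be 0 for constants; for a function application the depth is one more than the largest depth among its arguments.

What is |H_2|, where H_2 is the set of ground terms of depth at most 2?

Count level by level. With function symbols times/2, the terms of depth ≤ k are the 1 constant together with each function applied to depth-≤(k−1) tuples, so N_k = 1 + N_{k-1}^2.
N_0 = 1
N_1 = 1 + 1^2 = 2
N_2 = 1 + 2^2 = 5
Explicitly: 4, times(4, 4), times(4, times(4, 4)), times(times(4, 4), 4), times(times(4, 4), times(4, 4)).

5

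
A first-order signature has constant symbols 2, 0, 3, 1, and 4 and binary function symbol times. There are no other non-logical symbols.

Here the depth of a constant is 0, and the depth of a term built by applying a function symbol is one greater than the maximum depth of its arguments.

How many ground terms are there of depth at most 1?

Count level by level. With function symbols times/2, the terms of depth ≤ k are the 5 constants together with each function applied to depth-≤(k−1) tuples, so N_k = 5 + N_{k-1}^2.
N_0 = 5
N_1 = 5 + 5^2 = 30

30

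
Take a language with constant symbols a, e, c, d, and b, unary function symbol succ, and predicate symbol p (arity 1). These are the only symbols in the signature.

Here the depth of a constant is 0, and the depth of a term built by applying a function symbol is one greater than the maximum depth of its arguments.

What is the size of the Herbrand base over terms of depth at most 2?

First count ground terms of depth ≤ 2.
If N_k denotes the number of depth-≤k ground terms, the 5 constants give N_0 = 5, and each function symbol of arity r contributes N_{k-1}^r new terms at level k: N_k = 5 + N_{k-1}.
N_0 = 5
N_1 = 5 + 5 = 10
N_2 = 5 + 10 = 15
So |H| = 15.
Each predicate of arity r yields |H|^r ground atoms (one per choice of an r-tuple from H):
  p: 15
Total ground atoms: 15.

15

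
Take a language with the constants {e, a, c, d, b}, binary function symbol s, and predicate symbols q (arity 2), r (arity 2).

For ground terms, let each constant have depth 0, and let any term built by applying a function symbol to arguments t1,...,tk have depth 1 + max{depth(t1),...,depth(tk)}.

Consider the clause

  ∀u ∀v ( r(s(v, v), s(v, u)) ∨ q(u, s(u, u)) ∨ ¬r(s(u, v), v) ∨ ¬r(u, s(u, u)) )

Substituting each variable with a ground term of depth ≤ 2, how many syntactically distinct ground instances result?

819025

Ground terms of depth ≤ 2:
  Let N_k = |{terms of depth ≤ k}|. Then N_0 = 5 and N_k = 5 + N_{k-1}^2 for k ≥ 1 (one summand per function symbol, arity giving the exponent).
  N_0 = 5
  N_1 = 5 + 5^2 = 30
  N_2 = 5 + 30^2 = 905
So there are 905 ground terms available for substitution.
The body mentions every one of the 2 quantified variables; since ground terms form a free algebra, no two substitutions collapse to the same formula.
Number of ground instances = 905^2 = 819025.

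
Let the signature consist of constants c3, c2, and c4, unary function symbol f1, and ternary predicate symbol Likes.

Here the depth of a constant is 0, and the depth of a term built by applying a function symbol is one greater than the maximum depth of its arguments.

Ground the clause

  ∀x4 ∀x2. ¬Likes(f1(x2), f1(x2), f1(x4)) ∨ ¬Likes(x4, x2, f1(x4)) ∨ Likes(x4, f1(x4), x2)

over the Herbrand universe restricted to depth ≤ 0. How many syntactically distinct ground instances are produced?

Ground terms of depth ≤ 0:
  Write N_k for the number of ground terms of depth ≤ k. A term of depth ≤ k is either a constant or a function symbol applied to arguments of depth ≤ k−1, so N_k = 3 + N_{k-1}.
  N_0 = 3
So there are 3 ground terms available for substitution.
The body mentions every one of the 2 quantified variables; since ground terms form a free algebra, no two substitutions collapse to the same formula.
Number of ground instances = 3^2 = 9.

9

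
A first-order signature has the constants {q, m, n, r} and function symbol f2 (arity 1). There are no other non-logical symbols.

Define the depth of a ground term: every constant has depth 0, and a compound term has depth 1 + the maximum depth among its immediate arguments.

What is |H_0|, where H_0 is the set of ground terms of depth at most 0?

4

Count level by level. With function symbols f2/1, the terms of depth ≤ k are the 4 constants together with each function applied to depth-≤(k−1) tuples, so N_k = 4 + N_{k-1}.
N_0 = 4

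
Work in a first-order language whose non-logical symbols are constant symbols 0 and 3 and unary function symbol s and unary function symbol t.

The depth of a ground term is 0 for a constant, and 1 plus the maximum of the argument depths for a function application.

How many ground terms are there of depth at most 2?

14

Write N_k for the number of ground terms of depth ≤ k. A term of depth ≤ k is either a constant or a function symbol applied to arguments of depth ≤ k−1, so N_k = 2 + N_{k-1} + N_{k-1}.
N_0 = 2
N_1 = 2 + 2 + 2 = 6
N_2 = 2 + 6 + 6 = 14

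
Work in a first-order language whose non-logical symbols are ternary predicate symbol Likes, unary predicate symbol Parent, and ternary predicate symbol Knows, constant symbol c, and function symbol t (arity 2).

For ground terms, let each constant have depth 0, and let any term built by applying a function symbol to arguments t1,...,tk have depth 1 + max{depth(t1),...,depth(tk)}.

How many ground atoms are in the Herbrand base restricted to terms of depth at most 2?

255

First count ground terms of depth ≤ 2.
Count level by level. With function symbols t/2, the terms of depth ≤ k are the 1 constant together with each function applied to depth-≤(k−1) tuples, so N_k = 1 + N_{k-1}^2.
N_0 = 1
N_1 = 1 + 1^2 = 2
N_2 = 1 + 2^2 = 5
So |H| = 5.
Each predicate of arity r yields |H|^r ground atoms (one per choice of an r-tuple from H):
  Likes: 5^3 = 125;  Parent: 5;  Knows: 5^3 = 125
Total ground atoms: 125 + 5 + 125 = 255.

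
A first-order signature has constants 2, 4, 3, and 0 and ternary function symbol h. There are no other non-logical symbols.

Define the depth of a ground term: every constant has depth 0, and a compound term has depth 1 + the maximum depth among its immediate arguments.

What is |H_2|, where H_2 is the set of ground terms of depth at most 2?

Let N_k count ground terms of depth at most k. Each non-constant term of depth ≤ k is some function symbol applied to depth-≤(k−1) arguments, giving N_k = 4 + N_{k-1}^3.
N_0 = 4
N_1 = 4 + 4^3 = 68
N_2 = 4 + 68^3 = 314436

314436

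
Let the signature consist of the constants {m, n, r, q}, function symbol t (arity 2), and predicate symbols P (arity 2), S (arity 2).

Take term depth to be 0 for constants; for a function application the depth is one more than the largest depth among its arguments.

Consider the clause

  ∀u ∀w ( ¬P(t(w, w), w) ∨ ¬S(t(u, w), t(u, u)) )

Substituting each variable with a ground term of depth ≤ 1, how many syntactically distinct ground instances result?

Ground terms of depth ≤ 1:
  Write N_k for the number of ground terms of depth ≤ k. A term of depth ≤ k is either a constant or a function symbol applied to arguments of depth ≤ k−1, so N_k = 4 + N_{k-1}^2.
  N_0 = 4
  N_1 = 4 + 4^2 = 20
So there are 20 ground terms available for substitution.
Each of u, w ranges independently over the available ground terms, and distinct assignments produce distinct instances.
Number of ground instances = 20^2 = 400.

400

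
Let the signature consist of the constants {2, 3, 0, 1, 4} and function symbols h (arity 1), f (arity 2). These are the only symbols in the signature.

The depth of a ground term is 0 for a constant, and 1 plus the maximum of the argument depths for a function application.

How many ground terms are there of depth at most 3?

1601495

Let N_k count ground terms of depth at most k. Each non-constant term of depth ≤ k is some function symbol applied to depth-≤(k−1) arguments, giving N_k = 5 + N_{k-1} + N_{k-1}^2.
N_0 = 5
N_1 = 5 + 5 + 5^2 = 35
N_2 = 5 + 35 + 35^2 = 1265
N_3 = 5 + 1265 + 1265^2 = 1601495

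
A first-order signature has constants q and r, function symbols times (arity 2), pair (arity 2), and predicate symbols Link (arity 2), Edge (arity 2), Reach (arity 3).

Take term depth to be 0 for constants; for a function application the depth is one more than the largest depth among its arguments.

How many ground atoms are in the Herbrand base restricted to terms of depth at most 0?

First count ground terms of depth ≤ 0.
Let N_k count ground terms of depth at most k. Each non-constant term of depth ≤ k is some function symbol applied to depth-≤(k−1) arguments, giving N_k = 2 + N_{k-1}^2 + N_{k-1}^2.
N_0 = 2
So |H| = 2.
For each predicate symbol, the number of ground atoms is |H| raised to its arity; summing:
  Link: 2^2 = 4;  Edge: 2^2 = 4;  Reach: 2^3 = 8
Total ground atoms: 4 + 4 + 8 = 16.

16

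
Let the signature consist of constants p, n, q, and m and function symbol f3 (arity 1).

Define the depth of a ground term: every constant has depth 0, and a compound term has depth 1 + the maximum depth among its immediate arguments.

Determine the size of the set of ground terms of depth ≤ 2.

Write N_k for the number of ground terms of depth ≤ k. A term of depth ≤ k is either a constant or a function symbol applied to arguments of depth ≤ k−1, so N_k = 4 + N_{k-1}.
N_0 = 4
N_1 = 4 + 4 = 8
N_2 = 4 + 8 = 12
Explicitly: p, n, q, m, f3(p), f3(n), f3(q), f3(m), f3(f3(p)), f3(f3(n)), f3(f3(q)), f3(f3(m)).

12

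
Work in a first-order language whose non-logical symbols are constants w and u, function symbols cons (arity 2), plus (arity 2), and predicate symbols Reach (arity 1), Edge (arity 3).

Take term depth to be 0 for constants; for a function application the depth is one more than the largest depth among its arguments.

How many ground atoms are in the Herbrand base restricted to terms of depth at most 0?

10

First count ground terms of depth ≤ 0.
If N_k denotes the number of depth-≤k ground terms, the 2 constants give N_0 = 2, and each function symbol of arity r contributes N_{k-1}^r new terms at level k: N_k = 2 + N_{k-1}^2 + N_{k-1}^2.
N_0 = 2
So |H| = 2.
For each predicate symbol, the number of ground atoms is |H| raised to its arity; summing:
  Reach: 2;  Edge: 2^3 = 8
Total ground atoms: 2 + 8 = 10.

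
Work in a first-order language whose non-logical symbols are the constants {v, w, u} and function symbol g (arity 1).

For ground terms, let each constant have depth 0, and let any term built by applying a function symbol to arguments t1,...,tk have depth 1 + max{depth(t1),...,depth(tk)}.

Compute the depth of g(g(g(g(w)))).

depth(g(w)) = 1 + depth(w) = 1 + 0 = 1
depth(g(g(w))) = 1 + depth(g(w)) = 1 + 1 = 2
depth(g(g(g(w)))) = 1 + depth(g(g(w))) = 1 + 2 = 3
depth(g(g(g(g(w))))) = 1 + depth(g(g(g(w)))) = 1 + 3 = 4

4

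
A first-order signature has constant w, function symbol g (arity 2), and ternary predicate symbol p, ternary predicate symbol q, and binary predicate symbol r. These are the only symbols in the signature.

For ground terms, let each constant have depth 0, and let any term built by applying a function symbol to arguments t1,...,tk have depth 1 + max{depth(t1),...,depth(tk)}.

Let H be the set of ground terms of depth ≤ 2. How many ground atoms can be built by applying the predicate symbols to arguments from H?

275

First count ground terms of depth ≤ 2.
Write N_k for the number of ground terms of depth ≤ k. A term of depth ≤ k is either a constant or a function symbol applied to arguments of depth ≤ k−1, so N_k = 1 + N_{k-1}^2.
N_0 = 1
N_1 = 1 + 1^2 = 2
N_2 = 1 + 2^2 = 5
So |H| = 5.
A ground atom is a predicate applied to a tuple of terms from H, so the count is the sum over predicates of |H|^arity:
  p: 5^3 = 125;  q: 5^3 = 125;  r: 5^2 = 25
Total ground atoms: 125 + 125 + 25 = 275.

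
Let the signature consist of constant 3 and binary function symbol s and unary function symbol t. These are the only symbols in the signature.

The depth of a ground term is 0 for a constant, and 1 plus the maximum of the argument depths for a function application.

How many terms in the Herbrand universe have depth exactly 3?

Let N_k = |{terms of depth ≤ k}|. Then N_0 = 1 and N_k = 1 + N_{k-1}^2 + N_{k-1} for k ≥ 1 (one summand per function symbol, arity giving the exponent).
N_0 = 1
N_1 = 1 + 1^2 + 1 = 3
N_2 = 1 + 3^2 + 3 = 13
N_3 = 1 + 13^2 + 13 = 183
Terms of depth exactly 3: N_3 − N_2 = 183 − 13 = 170.

170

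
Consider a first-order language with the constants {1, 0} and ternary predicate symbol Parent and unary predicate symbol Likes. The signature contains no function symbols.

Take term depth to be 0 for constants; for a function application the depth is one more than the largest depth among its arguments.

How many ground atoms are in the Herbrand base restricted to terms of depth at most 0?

10

First count ground terms of depth ≤ 0.
With no function symbols every ground term is a constant, so there are exactly 2 ground terms at every depth bound.
N_0 = 2
So |H| = 2.
Ground atoms are formed by filling each argument slot of a predicate with a term from H, so an r-ary predicate gives |H|^r atoms:
  Parent: 2^3 = 8;  Likes: 2
Total ground atoms: 8 + 2 = 10.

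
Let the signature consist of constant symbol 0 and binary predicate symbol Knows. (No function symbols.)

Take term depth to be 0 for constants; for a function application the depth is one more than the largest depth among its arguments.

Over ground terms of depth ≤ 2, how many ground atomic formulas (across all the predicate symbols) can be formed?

1

First count ground terms of depth ≤ 2.
With no function symbols every ground term is a constant, so there is exactly 1 ground term at every depth bound.
N_0 = 1
N_1 = 1
N_2 = 1
So |H| = 1.
Each predicate of arity r yields |H|^r ground atoms (one per choice of an r-tuple from H):
  Knows: 1^2 = 1
Total ground atoms: 1.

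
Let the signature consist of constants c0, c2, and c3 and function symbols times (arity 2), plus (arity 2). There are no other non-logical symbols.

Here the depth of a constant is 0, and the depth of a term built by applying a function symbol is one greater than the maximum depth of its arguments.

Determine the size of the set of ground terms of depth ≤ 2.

885

If N_k denotes the number of depth-≤k ground terms, the 3 constants give N_0 = 3, and each function symbol of arity r contributes N_{k-1}^r new terms at level k: N_k = 3 + N_{k-1}^2 + N_{k-1}^2.
N_0 = 3
N_1 = 3 + 3^2 + 3^2 = 21
N_2 = 3 + 21^2 + 21^2 = 885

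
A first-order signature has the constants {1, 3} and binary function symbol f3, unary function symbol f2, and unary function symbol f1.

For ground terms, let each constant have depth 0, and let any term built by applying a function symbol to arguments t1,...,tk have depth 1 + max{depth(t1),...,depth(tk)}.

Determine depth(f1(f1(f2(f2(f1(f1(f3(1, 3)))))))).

7

depth(f3(1, 3)) = 1 + max(0, 0) = 1
depth(f1(f3(1, 3))) = 1 + depth(f3(1, 3)) = 1 + 1 = 2
depth(f1(f1(f3(1, 3)))) = 1 + depth(f1(f3(1, 3))) = 1 + 2 = 3
depth(f2(f1(f1(f3(1, 3))))) = 1 + depth(f1(f1(f3(1, 3)))) = 1 + 3 = 4
depth(f2(f2(f1(f1(f3(1, 3)))))) = 1 + depth(f2(f1(f1(f3(1, 3))))) = 1 + 4 = 5
depth(f1(f2(f2(f1(f1(f3(1, 3))))))) = 1 + depth(f2(f2(f1(f1(f3(1, 3)))))) = 1 + 5 = 6
depth(f1(f1(f2(f2(f1(f1(f3(1, 3)))))))) = 1 + depth(f1(f2(f2(f1(f1(f3(1, 3))))))) = 1 + 6 = 7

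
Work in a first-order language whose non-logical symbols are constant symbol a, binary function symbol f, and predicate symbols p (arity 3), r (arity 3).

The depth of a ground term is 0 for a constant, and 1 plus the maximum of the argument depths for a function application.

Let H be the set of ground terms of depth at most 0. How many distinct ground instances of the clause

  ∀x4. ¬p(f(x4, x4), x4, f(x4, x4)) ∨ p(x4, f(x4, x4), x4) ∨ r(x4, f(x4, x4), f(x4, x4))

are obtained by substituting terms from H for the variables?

1

Ground terms of depth ≤ 0:
  If N_k denotes the number of depth-≤k ground terms, the 1 constant gives N_0 = 1, and each function symbol of arity r contributes N_{k-1}^r new terms at level k: N_k = 1 + N_{k-1}^2.
  N_0 = 1
So there is exactly 1 ground term available for substitution.
The variable x4 ranges independently over the available ground terms, and distinct assignments produce distinct instances.
Number of ground instances = 1.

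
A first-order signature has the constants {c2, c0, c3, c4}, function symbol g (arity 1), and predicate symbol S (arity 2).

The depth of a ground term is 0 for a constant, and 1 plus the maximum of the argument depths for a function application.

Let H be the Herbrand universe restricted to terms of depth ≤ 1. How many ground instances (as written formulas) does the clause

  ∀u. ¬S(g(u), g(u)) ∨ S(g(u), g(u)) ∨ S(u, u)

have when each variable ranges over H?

8

Ground terms of depth ≤ 1:
  Count level by level. With function symbols g/1, the terms of depth ≤ k are the 4 constants together with each function applied to depth-≤(k−1) tuples, so N_k = 4 + N_{k-1}.
  N_0 = 4
  N_1 = 4 + 4 = 8
  Explicitly: c2, c0, c3, c4, g(c2), g(c0), g(c3), g(c4).
So there are 8 ground terms available for substitution.
The variable u ranges independently over the available ground terms, and distinct assignments produce distinct instances.
Number of ground instances = 8.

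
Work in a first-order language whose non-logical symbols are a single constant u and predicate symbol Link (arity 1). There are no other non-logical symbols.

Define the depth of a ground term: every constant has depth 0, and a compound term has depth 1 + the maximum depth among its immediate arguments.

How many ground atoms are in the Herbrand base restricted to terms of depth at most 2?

First count ground terms of depth ≤ 2.
With no function symbols every ground term is a constant, so there is exactly 1 ground term at every depth bound.
N_0 = 1
N_1 = 1
N_2 = 1
Explicitly: u.
So |H| = 1.
Each predicate of arity r yields |H|^r ground atoms (one per choice of an r-tuple from H):
  Link: 1
Total ground atoms: 1.

1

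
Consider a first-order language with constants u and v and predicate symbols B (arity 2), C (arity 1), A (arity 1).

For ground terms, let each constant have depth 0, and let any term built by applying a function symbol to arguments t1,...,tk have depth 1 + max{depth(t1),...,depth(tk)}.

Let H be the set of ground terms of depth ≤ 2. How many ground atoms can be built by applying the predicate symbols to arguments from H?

8

First count ground terms of depth ≤ 2.
With no function symbols every ground term is a constant, so there are exactly 2 ground terms at every depth bound.
N_0 = 2
N_1 = 2
N_2 = 2
So |H| = 2.
For each predicate symbol, the number of ground atoms is |H| raised to its arity; summing:
  B: 2^2 = 4;  C: 2;  A: 2
Total ground atoms: 4 + 2 + 2 = 8.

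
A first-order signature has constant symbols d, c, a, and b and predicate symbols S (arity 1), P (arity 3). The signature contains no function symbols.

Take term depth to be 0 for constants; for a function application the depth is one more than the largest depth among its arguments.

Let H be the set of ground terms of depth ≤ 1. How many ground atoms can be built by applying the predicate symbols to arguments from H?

68

First count ground terms of depth ≤ 1.
With no function symbols every ground term is a constant, so there are exactly 4 ground terms at every depth bound.
N_0 = 4
N_1 = 4
So |H| = 4.
Each predicate of arity r yields |H|^r ground atoms (one per choice of an r-tuple from H):
  S: 4;  P: 4^3 = 64
Total ground atoms: 4 + 64 = 68.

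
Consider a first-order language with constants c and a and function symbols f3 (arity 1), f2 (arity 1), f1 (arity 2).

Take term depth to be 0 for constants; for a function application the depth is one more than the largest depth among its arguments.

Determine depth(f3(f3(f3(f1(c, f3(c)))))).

5

depth(f3(c)) = 1 + depth(c) = 1 + 0 = 1
depth(f1(c, f3(c))) = 1 + max(0, 1) = 2
depth(f3(f1(c, f3(c)))) = 1 + depth(f1(c, f3(c))) = 1 + 2 = 3
depth(f3(f3(f1(c, f3(c))))) = 1 + depth(f3(f1(c, f3(c)))) = 1 + 3 = 4
depth(f3(f3(f3(f1(c, f3(c)))))) = 1 + depth(f3(f3(f1(c, f3(c))))) = 1 + 4 = 5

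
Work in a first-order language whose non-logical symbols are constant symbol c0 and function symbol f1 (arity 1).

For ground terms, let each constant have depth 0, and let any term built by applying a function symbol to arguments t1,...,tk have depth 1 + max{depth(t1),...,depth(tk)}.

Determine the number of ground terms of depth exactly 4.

Let N_k count ground terms of depth at most k. Each non-constant term of depth ≤ k is some function symbol applied to depth-≤(k−1) arguments, giving N_k = 1 + N_{k-1}.
N_0 = 1
N_1 = 1 + 1 = 2
N_2 = 1 + 2 = 3
N_3 = 1 + 3 = 4
N_4 = 1 + 4 = 5
Terms of depth exactly 4: N_4 − N_3 = 5 − 4 = 1.

1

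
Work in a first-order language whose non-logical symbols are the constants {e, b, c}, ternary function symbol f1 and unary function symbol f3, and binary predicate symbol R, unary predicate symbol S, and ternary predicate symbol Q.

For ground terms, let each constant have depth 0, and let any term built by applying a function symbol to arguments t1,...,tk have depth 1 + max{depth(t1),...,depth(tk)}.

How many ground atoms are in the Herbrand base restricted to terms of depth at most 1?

First count ground terms of depth ≤ 1.
If N_k denotes the number of depth-≤k ground terms, the 3 constants give N_0 = 3, and each function symbol of arity r contributes N_{k-1}^r new terms at level k: N_k = 3 + N_{k-1}^3 + N_{k-1}.
N_0 = 3
N_1 = 3 + 3^3 + 3 = 33
So |H| = 33.
Ground atoms are formed by filling each argument slot of a predicate with a term from H, so an r-ary predicate gives |H|^r atoms:
  R: 33^2 = 1089;  S: 33;  Q: 33^3 = 35937
Total ground atoms: 1089 + 33 + 35937 = 37059.

37059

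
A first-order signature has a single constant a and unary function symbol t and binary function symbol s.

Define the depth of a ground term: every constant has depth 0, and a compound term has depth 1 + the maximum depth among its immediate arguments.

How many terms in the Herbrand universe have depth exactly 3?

170

Write N_k for the number of ground terms of depth ≤ k. A term of depth ≤ k is either a constant or a function symbol applied to arguments of depth ≤ k−1, so N_k = 1 + N_{k-1} + N_{k-1}^2.
N_0 = 1
N_1 = 1 + 1 + 1^2 = 3
N_2 = 1 + 3 + 3^2 = 13
N_3 = 1 + 13 + 13^2 = 183
Terms of depth exactly 3: N_3 − N_2 = 183 − 13 = 170.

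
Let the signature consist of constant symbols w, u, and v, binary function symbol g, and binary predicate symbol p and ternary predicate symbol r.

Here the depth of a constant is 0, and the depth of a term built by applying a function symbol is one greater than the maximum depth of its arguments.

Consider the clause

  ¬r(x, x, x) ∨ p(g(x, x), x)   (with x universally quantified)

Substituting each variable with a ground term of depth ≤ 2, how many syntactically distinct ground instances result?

Ground terms of depth ≤ 2:
  Let N_k = |{terms of depth ≤ k}|. Then N_0 = 3 and N_k = 3 + N_{k-1}^2 for k ≥ 1 (one summand per function symbol, arity giving the exponent).
  N_0 = 3
  N_1 = 3 + 3^2 = 12
  N_2 = 3 + 12^2 = 147
So there are 147 ground terms available for substitution.
The body mentions the single quantified variable x; since ground terms form a free algebra, no two substitutions collapse to the same formula.
Number of ground instances = 147.

147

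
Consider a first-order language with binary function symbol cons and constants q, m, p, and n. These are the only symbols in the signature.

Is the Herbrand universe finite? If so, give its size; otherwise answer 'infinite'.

infinite

The signature has at least one function symbol (cons, arity 2) and at least one constant (q).
Iterating cons gives infinitely many distinct ground terms: q, cons(q, q), cons(cons(q, q), cons(q, q)), ...
So the Herbrand universe is infinite.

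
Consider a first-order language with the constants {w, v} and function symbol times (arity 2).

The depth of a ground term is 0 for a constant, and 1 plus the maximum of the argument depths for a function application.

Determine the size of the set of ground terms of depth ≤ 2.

Let N_k count ground terms of depth at most k. Each non-constant term of depth ≤ k is some function symbol applied to depth-≤(k−1) arguments, giving N_k = 2 + N_{k-1}^2.
N_0 = 2
N_1 = 2 + 2^2 = 6
N_2 = 2 + 6^2 = 38

38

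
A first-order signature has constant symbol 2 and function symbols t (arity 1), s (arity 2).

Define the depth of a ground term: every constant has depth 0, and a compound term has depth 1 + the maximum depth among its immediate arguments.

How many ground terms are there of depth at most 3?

183

Write N_k for the number of ground terms of depth ≤ k. A term of depth ≤ k is either a constant or a function symbol applied to arguments of depth ≤ k−1, so N_k = 1 + N_{k-1} + N_{k-1}^2.
N_0 = 1
N_1 = 1 + 1 + 1^2 = 3
N_2 = 1 + 3 + 3^2 = 13
N_3 = 1 + 13 + 13^2 = 183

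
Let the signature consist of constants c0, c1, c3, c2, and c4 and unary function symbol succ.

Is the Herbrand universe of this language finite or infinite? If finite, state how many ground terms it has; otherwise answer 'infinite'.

The signature has at least one function symbol (succ, arity 1) and at least one constant (c0).
Iterating succ gives infinitely many distinct ground terms: c0, succ(c0), succ(succ(c0)), ...
So the Herbrand universe is infinite.

infinite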